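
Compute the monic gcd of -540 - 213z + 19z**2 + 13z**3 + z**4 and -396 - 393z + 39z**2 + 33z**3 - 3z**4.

-12 - z + z**2

Euclidean algorithm in ℚ[z]:
  z**4 + 13z**3 + 19z**2 - 213z - 540 = (-1/3)(-3z**4 + 33z**3 + 39z**2 - 393z - 396) + (24z**3 + 32z**2 - 344z - 672)
  -3z**4 + 33z**3 + 39z**2 - 393z - 396 = (-(1/8)z + 37/24)(24z**3 + 32z**2 - 344z - 672) + (-(160/3)z**2 + (160/3)z + 640)
  24z**3 + 32z**2 - 344z - 672 = (-(9/20)z - 21/20)(-(160/3)z**2 + (160/3)z + 640) + (0)
Last nonzero remainder: -(160/3)z**2 + (160/3)z + 640. Dividing through by -160/3 gives the monic gcd z**2 - z - 12.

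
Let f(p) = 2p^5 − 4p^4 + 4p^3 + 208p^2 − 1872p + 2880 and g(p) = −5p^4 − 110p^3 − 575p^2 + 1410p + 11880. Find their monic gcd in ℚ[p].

p^2 + 2p − 24

By polynomial division,
  2p^5 − 4p^4 + 4p^3 + 208p^2 − 1872p + 2880 = (−(2/5)p + 48/5)(−5p^4 − 110p^3 − 575p^2 + 1410p + 11880) + (830p^3 + 6292p^2 − 10656p − 111168)
  −5p^4 − 110p^3 − 575p^2 + 1410p + 11880 = (−(1/166)p − 2992/34445)(830p^3 + 6292p^2 − 10656p − 111168) + (−(3191331/34445)p^2 − (6382662/34445)p + 76591944/34445)
  830p^3 + 6292p^2 − 10656p − 111168 = (−(28589350/3191331)p − 53183080/1063777)(−(3191331/34445)p^2 − (6382662/34445)p + 76591944/34445) + (0)
Last nonzero remainder: −(3191331/34445)p^2 − (6382662/34445)p + 76591944/34445. Dividing through by −3191331/34445 gives the monic gcd p^2 + 2p − 24.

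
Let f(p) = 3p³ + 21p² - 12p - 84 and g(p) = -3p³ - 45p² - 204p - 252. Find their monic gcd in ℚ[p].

p² + 9p + 14

Repeated division with remainder:
  3p³ + 21p² - 12p - 84 = (-1)(-3p³ - 45p² - 204p - 252) + (-24p² - 216p - 336)
  -3p³ - 45p² - 204p - 252 = ((1/8)p + 3/4)(-24p² - 216p - 336) + (0)
Last nonzero remainder: -24p² - 216p - 336. Dividing through by -24 gives the monic gcd p² + 9p + 14.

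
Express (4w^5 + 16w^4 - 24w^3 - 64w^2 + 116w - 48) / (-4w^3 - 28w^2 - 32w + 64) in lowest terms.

(-w^3 - w^2 + 5w - 3)/(w + 4)

Euclidean algorithm in ℚ[w]:
  4w^5 + 16w^4 - 24w^3 - 64w^2 + 116w - 48 = (-w^2 + 3w - 7)(-4w^3 - 28w^2 - 32w + 64) + (-100w^2 - 300w + 400)
  -4w^3 - 28w^2 - 32w + 64 = ((1/25)w + 4/25)(-100w^2 - 300w + 400) + (0)
Last nonzero remainder: -100w^2 - 300w + 400. Dividing through by -100 gives the monic gcd w^2 + 3w - 4.
Cancel w^2 + 3w - 4 from numerator and denominator to get the reduced form.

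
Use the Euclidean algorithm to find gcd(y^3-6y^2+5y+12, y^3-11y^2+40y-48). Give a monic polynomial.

y^2-7y+12

By polynomial division,
  y^3-6y^2+5y+12 = (y^3-11y^2+40y-48) + (5y^2-35y+60)
  y^3-11y^2+40y-48 = ((1/5)y-4/5)(5y^2-35y+60) + (0)
Last nonzero remainder: 5y^2-35y+60. Dividing through by 5 gives the monic gcd y^2-7y+12.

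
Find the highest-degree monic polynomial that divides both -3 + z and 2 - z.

1

Euclidean algorithm in ℚ[z]:
  z - 3 = (-1)(-z + 2) + (-1)
  -z + 2 = (z - 2)(-1) + (0)
The last nonzero remainder is the constant -1, so the polynomials are coprime and gcd = 1.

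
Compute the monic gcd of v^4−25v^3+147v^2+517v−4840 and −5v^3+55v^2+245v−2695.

v−11

Euclidean algorithm in ℚ[v]:
  v^4−25v^3+147v^2+517v−4840 = (−(1/5)v+14/5)(−5v^3+55v^2+245v−2695) + (42v^2−708v+2706)
  −5v^3+55v^2+245v−2695 = (−(5/42)v−205/294)(42v^2−708v+2706) + ((3600/49)v−39600/49)
  42v^2−708v+2706 = ((343/600)v−2009/600)((3600/49)v−39600/49) + (0)
Last nonzero remainder: (3600/49)v−39600/49. Dividing through by 3600/49 gives the monic gcd v−11.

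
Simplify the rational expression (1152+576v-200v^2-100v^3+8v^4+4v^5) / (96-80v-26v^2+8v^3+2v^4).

(-48-28v+2v^2+2v^3)/(-4+3v+v^2)

Apply the Euclidean algorithm:
  4v^5+8v^4-100v^3-200v^2+576v+1152 = (2v-4)(2v^4+8v^3-26v^2-80v+96) + (-16v^3-144v^2+64v+1536)
  2v^4+8v^3-26v^2-80v+96 = (-(1/8)v+5/8)(-16v^3-144v^2+64v+1536) + (72v^2+72v-864)
  -16v^3-144v^2+64v+1536 = (-(2/9)v-16/9)(72v^2+72v-864) + (0)
Last nonzero remainder: 72v^2+72v-864. Dividing through by 72 gives the monic gcd v^2+v-12.
Cancel v^2+v-12 from numerator and denominator to get the reduced form.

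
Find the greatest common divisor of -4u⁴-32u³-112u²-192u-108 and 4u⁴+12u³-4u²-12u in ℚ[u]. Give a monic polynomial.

Repeated division with remainder:
  -4u⁴-32u³-112u²-192u-108 = (-1)(4u⁴+12u³-4u²-12u) + (-20u³-116u²-204u-108)
  4u⁴+12u³-4u²-12u = (-(1/5)u+14/25)(-20u³-116u²-204u-108) + ((504/25)u²+(2016/25)u+1512/25)
  -20u³-116u²-204u-108 = (-(125/126)u-25/14)((504/25)u²+(2016/25)u+1512/25) + (0)
Last nonzero remainder: (504/25)u²+(2016/25)u+1512/25. Dividing through by 504/25 gives the monic gcd u²+4u+3.

u²+4u+3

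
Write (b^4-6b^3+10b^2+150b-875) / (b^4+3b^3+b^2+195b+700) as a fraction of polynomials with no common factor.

(b-5)/(b+4)

Repeated division with remainder:
  b^4-6b^3+10b^2+150b-875 = (b^4+3b^3+b^2+195b+700) + (-9b^3+9b^2-45b-1575)
  b^4+3b^3+b^2+195b+700 = (-(1/9)b-4/9)(-9b^3+9b^2-45b-1575) + (0)
Last nonzero remainder: -9b^3+9b^2-45b-1575. Dividing through by -9 gives the monic gcd b^3-b^2+5b+175.
Cancel b^3-b^2+5b+175 from numerator and denominator to get the reduced form.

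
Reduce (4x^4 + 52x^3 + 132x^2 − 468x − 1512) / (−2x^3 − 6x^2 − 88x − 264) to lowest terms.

(−2x^3 − 20x^2 − 6x + 252)/(x^2 + 44)

Euclidean algorithm in ℚ[x]:
  4x^4 + 52x^3 + 132x^2 − 468x − 1512 = (−2x − 20)(−2x^3 − 6x^2 − 88x − 264) + (−164x^2 − 2756x − 6792)
  −2x^3 − 6x^2 − 88x − 264 = ((1/82)x − 283/1681)(−164x^2 − 2756x − 6792) + (−(788640/1681)x − 2365920/1681)
  −164x^2 − 2756x − 6792 = ((68921/197160)x + 475723/98580)(−(788640/1681)x − 2365920/1681) + (0)
Last nonzero remainder: −(788640/1681)x − 2365920/1681. Dividing through by −788640/1681 gives the monic gcd x + 3.
Cancel x + 3 from numerator and denominator to get the reduced form.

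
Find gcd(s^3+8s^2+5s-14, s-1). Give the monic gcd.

By polynomial division,
  s^3+8s^2+5s-14 = (s^2+9s+14)(s-1) + (0)
The last nonzero remainder s-1 is already monic.

s-1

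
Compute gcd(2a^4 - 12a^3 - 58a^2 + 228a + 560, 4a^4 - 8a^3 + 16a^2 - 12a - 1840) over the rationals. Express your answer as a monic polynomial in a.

Euclidean algorithm in ℚ[a]:
  2a^4 - 12a^3 - 58a^2 + 228a + 560 = (1/2)(4a^4 - 8a^3 + 16a^2 - 12a - 1840) + (-8a^3 - 66a^2 + 234a + 1480)
  4a^4 - 8a^3 + 16a^2 - 12a - 1840 = (-(1/2)a + 41/8)(-8a^3 - 66a^2 + 234a + 1480) + ((1885/4)a^2 - (1885/4)a - 9425)
  -8a^3 - 66a^2 + 234a + 1480 = (-(32/1885)a - 296/1885)((1885/4)a^2 - (1885/4)a - 9425) + (0)
Last nonzero remainder: (1885/4)a^2 - (1885/4)a - 9425. Dividing through by 1885/4 gives the monic gcd a^2 - a - 20.

a^2 - a - 20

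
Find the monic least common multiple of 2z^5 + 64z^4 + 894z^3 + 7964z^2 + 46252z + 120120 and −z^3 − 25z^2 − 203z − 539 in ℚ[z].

z^6 + 39z^5 + 671z^4 + 7111z^3 + 51000z^2 + 221942z + 420420

Repeated division with remainder:
  2z^5 + 64z^4 + 894z^3 + 7964z^2 + 46252z + 120120 = (−2z^2 − 14z − 138)(−z^3 − 25z^2 − 203z − 539) + (594z^2 + 10692z + 45738)
  −z^3 − 25z^2 − 203z − 539 = (−(1/594)z − 7/594)(594z^2 + 10692z + 45738) + (0)
Last nonzero remainder: 594z^2 + 10692z + 45738. Dividing through by 594 gives the monic gcd z^2 + 18z + 77.
Then lcm(f, g) = f·g / gcd(f, g); expanding and making the result monic gives the answer.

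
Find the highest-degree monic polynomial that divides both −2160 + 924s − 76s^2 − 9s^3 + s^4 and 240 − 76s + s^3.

240 − 76s + s^3

Apply the Euclidean algorithm:
  s^4 − 9s^3 − 76s^2 + 924s − 2160 = (s − 9)(s^3 − 76s + 240) + (0)
The last nonzero remainder s^3 − 76s + 240 is already monic.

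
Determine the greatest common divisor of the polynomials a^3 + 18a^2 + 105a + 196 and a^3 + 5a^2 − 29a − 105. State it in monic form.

a + 7

Apply the Euclidean algorithm:
  a^3 + 18a^2 + 105a + 196 = (a^3 + 5a^2 − 29a − 105) + (13a^2 + 134a + 301)
  a^3 + 5a^2 − 29a − 105 = ((1/13)a − 69/169)(13a^2 + 134a + 301) + ((432/169)a + 3024/169)
  13a^2 + 134a + 301 = ((2197/432)a + 7267/432)((432/169)a + 3024/169) + (0)
Last nonzero remainder: (432/169)a + 3024/169. Dividing through by 432/169 gives the monic gcd a + 7.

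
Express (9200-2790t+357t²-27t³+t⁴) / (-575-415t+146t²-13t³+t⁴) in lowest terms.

Repeated division with remainder:
  t⁴-27t³+357t²-2790t+9200 = (t⁴-13t³+146t²-415t-575) + (-14t³+211t²-2375t+9775)
  t⁴-13t³+146t²-415t-575 = (-(1/14)t-29/196)(-14t³+211t²-2375t+9775) + ((1485/196)t²-(13365/196)t+170775/196)
  -14t³+211t²-2375t+9775 = (-(2744/1485)t+3332/297)((1485/196)t²-(13365/196)t+170775/196) + (0)
Last nonzero remainder: (1485/196)t²-(13365/196)t+170775/196. Dividing through by 1485/196 gives the monic gcd t²-9t+115.
Cancel t²-9t+115 from numerator and denominator to get the reduced form.

(80-18t+t²)/(-5-4t+t²)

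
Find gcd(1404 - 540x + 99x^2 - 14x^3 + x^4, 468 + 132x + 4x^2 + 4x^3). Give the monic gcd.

By polynomial division,
  x^4 - 14x^3 + 99x^2 - 540x + 1404 = ((1/4)x - 15/4)(4x^3 + 4x^2 + 132x + 468) + (81x^2 - 162x + 3159)
  4x^3 + 4x^2 + 132x + 468 = ((4/81)x + 4/27)(81x^2 - 162x + 3159) + (0)
Last nonzero remainder: 81x^2 - 162x + 3159. Dividing through by 81 gives the monic gcd x^2 - 2x + 39.

39 - 2x + x^2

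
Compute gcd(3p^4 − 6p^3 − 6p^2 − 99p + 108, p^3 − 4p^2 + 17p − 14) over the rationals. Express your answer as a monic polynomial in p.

p − 1

Euclidean algorithm in ℚ[p]:
  3p^4 − 6p^3 − 6p^2 − 99p + 108 = (3p + 6)(p^3 − 4p^2 + 17p − 14) + (−33p^2 − 159p + 192)
  p^3 − 4p^2 + 17p − 14 = (−(1/33)p + 97/363)(−33p^2 − 159p + 192) + ((7902/121)p − 7902/121)
  −33p^2 − 159p + 192 = (−(1331/2634)p − 3872/1317)((7902/121)p − 7902/121) + (0)
Last nonzero remainder: (7902/121)p − 7902/121. Dividing through by 7902/121 gives the monic gcd p − 1.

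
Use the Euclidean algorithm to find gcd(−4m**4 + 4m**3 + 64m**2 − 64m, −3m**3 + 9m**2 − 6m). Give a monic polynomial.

Apply the Euclidean algorithm:
  −4m**4 + 4m**3 + 64m**2 − 64m = ((4/3)m + 8/3)(−3m**3 + 9m**2 − 6m) + (48m**2 − 48m)
  −3m**3 + 9m**2 − 6m = (−(1/16)m + 1/8)(48m**2 − 48m) + (0)
Last nonzero remainder: 48m**2 − 48m. Dividing through by 48 gives the monic gcd m**2 − m.

m**2 − m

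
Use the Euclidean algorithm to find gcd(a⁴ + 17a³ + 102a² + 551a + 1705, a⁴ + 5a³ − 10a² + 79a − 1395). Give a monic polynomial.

a² + a + 31

By polynomial division,
  a⁴ + 17a³ + 102a² + 551a + 1705 = (a⁴ + 5a³ − 10a² + 79a − 1395) + (12a³ + 112a² + 472a + 3100)
  a⁴ + 5a³ − 10a² + 79a − 1395 = ((1/12)a − 13/36)(12a³ + 112a² + 472a + 3100) + (−(80/9)a² − (80/9)a − 2480/9)
  12a³ + 112a² + 472a + 3100 = (−(27/20)a − 45/4)(−(80/9)a² − (80/9)a − 2480/9) + (0)
Last nonzero remainder: −(80/9)a² − (80/9)a − 2480/9. Dividing through by −80/9 gives the monic gcd a² + a + 31.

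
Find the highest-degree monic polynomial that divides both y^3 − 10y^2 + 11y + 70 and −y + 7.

y − 7

Apply the Euclidean algorithm:
  y^3 − 10y^2 + 11y + 70 = (−y^2 + 3y + 10)(−y + 7) + (0)
Last nonzero remainder: −y + 7. Dividing through by −1 gives the monic gcd y − 7.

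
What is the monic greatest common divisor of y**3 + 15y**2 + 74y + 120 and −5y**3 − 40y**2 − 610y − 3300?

y + 6

Euclidean algorithm in ℚ[y]:
  y**3 + 15y**2 + 74y + 120 = (−1/5)(−5y**3 − 40y**2 − 610y − 3300) + (7y**2 − 48y − 540)
  −5y**3 − 40y**2 − 610y − 3300 = (−(5/7)y − 520/49)(7y**2 − 48y − 540) + (−(73750/49)y − 442500/49)
  7y**2 − 48y − 540 = (−(343/73750)y + 441/7375)(−(73750/49)y − 442500/49) + (0)
Last nonzero remainder: −(73750/49)y − 442500/49. Dividing through by −73750/49 gives the monic gcd y + 6.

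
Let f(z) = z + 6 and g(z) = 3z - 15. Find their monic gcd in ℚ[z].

By polynomial division,
  z + 6 = (1/3)(3z - 15) + (11)
  3z - 15 = ((3/11)z - 15/11)(11) + (0)
The last nonzero remainder is the constant 11, so the polynomials are coprime and gcd = 1.

1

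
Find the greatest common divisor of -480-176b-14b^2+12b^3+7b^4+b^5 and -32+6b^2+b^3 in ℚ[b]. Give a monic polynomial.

16+8b+b^2

Repeated division with remainder:
  b^5+7b^4+12b^3-14b^2-176b-480 = (b^2+b+6)(b^3+6b^2-32) + (-18b^2-144b-288)
  b^3+6b^2-32 = (-(1/18)b+1/9)(-18b^2-144b-288) + (0)
Last nonzero remainder: -18b^2-144b-288. Dividing through by -18 gives the monic gcd b^2+8b+16.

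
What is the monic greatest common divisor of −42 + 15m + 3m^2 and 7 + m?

Apply the Euclidean algorithm:
  3m^2 + 15m − 42 = (3m − 6)(m + 7) + (0)
The last nonzero remainder m + 7 is already monic.

7 + m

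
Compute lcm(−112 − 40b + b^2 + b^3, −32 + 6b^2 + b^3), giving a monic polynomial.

Repeated division with remainder:
  b^3 + b^2 − 40b − 112 = (b^3 + 6b^2 − 32) + (−5b^2 − 40b − 80)
  b^3 + 6b^2 − 32 = (−(1/5)b + 2/5)(−5b^2 − 40b − 80) + (0)
Last nonzero remainder: −5b^2 − 40b − 80. Dividing through by −5 gives the monic gcd b^2 + 8b + 16.
Then lcm(f, g) = f·g / gcd(f, g); expanding and making the result monic gives the answer.

224 − 32b − 42b^2 − b^3 + b^4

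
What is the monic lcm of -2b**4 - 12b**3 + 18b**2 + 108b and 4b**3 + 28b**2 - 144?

b**5 + 4b**4 - 21b**3 - 36b**2 + 108b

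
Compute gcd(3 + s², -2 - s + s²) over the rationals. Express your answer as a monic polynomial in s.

1

Euclidean algorithm in ℚ[s]:
  s² + 3 = (s² - s - 2) + (s + 5)
  s² - s - 2 = (s - 6)(s + 5) + (28)
  s + 5 = ((1/28)s + 5/28)(28) + (0)
The last nonzero remainder is the constant 28, so the polynomials are coprime and gcd = 1.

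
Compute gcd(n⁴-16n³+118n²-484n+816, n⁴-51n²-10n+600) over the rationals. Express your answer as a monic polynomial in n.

n²-10n+24

Repeated division with remainder:
  n⁴-16n³+118n²-484n+816 = (n⁴-51n²-10n+600) + (-16n³+169n²-474n+216)
  n⁴-51n²-10n+600 = (-(1/16)n-169/256)(-16n³+169n²-474n+216) + ((7921/256)n²-(39605/128)n+23763/32)
  -16n³+169n²-474n+216 = (-(4096/7921)n+2304/7921)((7921/256)n²-(39605/128)n+23763/32) + (0)
Last nonzero remainder: (7921/256)n²-(39605/128)n+23763/32. Dividing through by 7921/256 gives the monic gcd n²-10n+24.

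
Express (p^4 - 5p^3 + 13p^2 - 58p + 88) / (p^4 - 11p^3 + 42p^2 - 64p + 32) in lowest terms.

Repeated division with remainder:
  p^4 - 5p^3 + 13p^2 - 58p + 88 = (p^4 - 11p^3 + 42p^2 - 64p + 32) + (6p^3 - 29p^2 + 6p + 56)
  p^4 - 11p^3 + 42p^2 - 64p + 32 = ((1/6)p - 37/36)(6p^3 - 29p^2 + 6p + 56) + ((403/36)p^2 - (403/6)p + 806/9)
  6p^3 - 29p^2 + 6p + 56 = ((216/403)p + 252/403)((403/36)p^2 - (403/6)p + 806/9) + (0)
Last nonzero remainder: (403/36)p^2 - (403/6)p + 806/9. Dividing through by 403/36 gives the monic gcd p^2 - 6p + 8.
Cancel p^2 - 6p + 8 from numerator and denominator to get the reduced form.

(p^2 + p + 11)/(p^2 - 5p + 4)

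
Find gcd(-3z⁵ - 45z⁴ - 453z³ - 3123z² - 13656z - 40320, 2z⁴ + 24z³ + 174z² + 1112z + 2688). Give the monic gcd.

z³ + 8z² + 55z + 336

Apply the Euclidean algorithm:
  -3z⁵ - 45z⁴ - 453z³ - 3123z² - 13656z - 40320 = (-(3/2)z - 9/2)(2z⁴ + 24z³ + 174z² + 1112z + 2688) + (-84z³ - 672z² - 4620z - 28224)
  2z⁴ + 24z³ + 174z² + 1112z + 2688 = (-(1/42)z - 2/21)(-84z³ - 672z² - 4620z - 28224) + (0)
Last nonzero remainder: -84z³ - 672z² - 4620z - 28224. Dividing through by -84 gives the monic gcd z³ + 8z² + 55z + 336.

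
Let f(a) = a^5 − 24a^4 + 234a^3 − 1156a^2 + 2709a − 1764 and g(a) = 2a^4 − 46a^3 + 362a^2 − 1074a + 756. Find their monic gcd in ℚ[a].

a^2 − 8a + 7

Apply the Euclidean algorithm:
  a^5 − 24a^4 + 234a^3 − 1156a^2 + 2709a − 1764 = ((1/2)a − 1/2)(2a^4 − 46a^3 + 362a^2 − 1074a + 756) + (30a^3 − 438a^2 + 1794a − 1386)
  2a^4 − 46a^3 + 362a^2 − 1074a + 756 = ((1/15)a − 14/25)(30a^3 − 438a^2 + 1794a − 1386) + (−(72/25)a^2 + (576/25)a − 504/25)
  30a^3 − 438a^2 + 1794a − 1386 = (−(125/12)a + 275/4)(−(72/25)a^2 + (576/25)a − 504/25) + (0)
Last nonzero remainder: −(72/25)a^2 + (576/25)a − 504/25. Dividing through by −72/25 gives the monic gcd a^2 − 8a + 7.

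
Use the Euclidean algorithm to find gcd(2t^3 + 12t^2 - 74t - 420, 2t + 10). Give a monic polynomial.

t + 5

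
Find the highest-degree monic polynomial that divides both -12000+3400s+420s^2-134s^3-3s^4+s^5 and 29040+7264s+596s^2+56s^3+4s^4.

60+16s+s^2

By polynomial division,
  s^5-3s^4-134s^3+420s^2+3400s-12000 = ((1/4)s-17/4)(4s^4+56s^3+596s^2+7264s+29040) + (-45s^3+1137s^2+27012s+111420)
  4s^4+56s^3+596s^2+7264s+29040 = (-(4/45)s-2356/675)(-45s^3+1137s^2+27012s+111420) + ((1567264/225)s^2+(25076224/225)s+6269056/15)
  -45s^3+1137s^2+27012s+111420 = (-(10125/1567264)s+417825/1567264)((1567264/225)s^2+(25076224/225)s+6269056/15) + (0)
Last nonzero remainder: (1567264/225)s^2+(25076224/225)s+6269056/15. Dividing through by 1567264/225 gives the monic gcd s^2+16s+60.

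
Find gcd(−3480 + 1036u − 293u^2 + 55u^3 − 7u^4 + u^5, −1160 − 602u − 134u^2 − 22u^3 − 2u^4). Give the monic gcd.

29 + 2u + u^2

Repeated division with remainder:
  u^5 − 7u^4 + 55u^3 − 293u^2 + 1036u − 3480 = (−(1/2)u + 9)(−2u^4 − 22u^3 − 134u^2 − 602u − 1160) + (186u^3 + 612u^2 + 5874u + 6960)
  −2u^4 − 22u^3 − 134u^2 − 602u − 1160 = (−(1/93)u − 239/2883)(186u^3 + 612u^2 + 5874u + 6960) + (−(19320/961)u^2 − (38640/961)u − 560280/961)
  186u^3 + 612u^2 + 5874u + 6960 = (−(29791/3220)u − 1922/161)(−(19320/961)u^2 − (38640/961)u − 560280/961) + (0)
Last nonzero remainder: −(19320/961)u^2 − (38640/961)u − 560280/961. Dividing through by −19320/961 gives the monic gcd u^2 + 2u + 29.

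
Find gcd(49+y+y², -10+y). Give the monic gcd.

By polynomial division,
  y²+y+49 = (y+11)(y-10) + (159)
  y-10 = ((1/159)y-10/159)(159) + (0)
The last nonzero remainder is the constant 159, so the polynomials are coprime and gcd = 1.

1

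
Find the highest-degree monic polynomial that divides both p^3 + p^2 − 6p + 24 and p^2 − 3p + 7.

Euclidean algorithm in ℚ[p]:
  p^3 + p^2 − 6p + 24 = (p + 4)(p^2 − 3p + 7) + (−p − 4)
  p^2 − 3p + 7 = (−p + 7)(−p − 4) + (35)
  −p − 4 = (−(1/35)p − 4/35)(35) + (0)
The last nonzero remainder is the constant 35, so the polynomials are coprime and gcd = 1.

1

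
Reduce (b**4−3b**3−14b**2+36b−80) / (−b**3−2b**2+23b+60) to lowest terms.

Apply the Euclidean algorithm:
  b**4−3b**3−14b**2+36b−80 = (−b+5)(−b**3−2b**2+23b+60) + (19b**2−19b−380)
  −b**3−2b**2+23b+60 = (−(1/19)b−3/19)(19b**2−19b−380) + (0)
Last nonzero remainder: 19b**2−19b−380. Dividing through by 19 gives the monic gcd b**2−b−20.
Cancel b**2−b−20 from numerator and denominator to get the reduced form.

(−b**2+2b−4)/(b+3)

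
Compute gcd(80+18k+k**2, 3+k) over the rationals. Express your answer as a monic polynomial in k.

Euclidean algorithm in ℚ[k]:
  k**2+18k+80 = (k+15)(k+3) + (35)
  k+3 = ((1/35)k+3/35)(35) + (0)
The last nonzero remainder is the constant 35, so the polynomials are coprime and gcd = 1.

1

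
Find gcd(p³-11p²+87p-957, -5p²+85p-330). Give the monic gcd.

p-11

By polynomial division,
  p³-11p²+87p-957 = (-(1/5)p-6/5)(-5p²+85p-330) + (123p-1353)
  -5p²+85p-330 = (-(5/123)p+10/41)(123p-1353) + (0)
Last nonzero remainder: 123p-1353. Dividing through by 123 gives the monic gcd p-11.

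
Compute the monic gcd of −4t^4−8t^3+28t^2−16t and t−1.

By polynomial division,
  −4t^4−8t^3+28t^2−16t = (−4t^3−12t^2+16t)(t−1) + (0)
The last nonzero remainder t−1 is already monic.

t−1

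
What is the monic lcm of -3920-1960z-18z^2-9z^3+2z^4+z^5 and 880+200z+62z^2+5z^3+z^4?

Euclidean algorithm in ℚ[z]:
  z^5+2z^4-9z^3-18z^2-1960z-3920 = (z-3)(z^4+5z^3+62z^2+200z+880) + (-56z^3-32z^2-2240z-1280)
  z^4+5z^3+62z^2+200z+880 = (-(1/56)z-31/392)(-56z^3-32z^2-2240z-1280) + ((954/49)z^2+38160/49)
  -56z^3-32z^2-2240z-1280 = (-(1372/477)z-784/477)((954/49)z^2+38160/49) + (0)
Last nonzero remainder: (954/49)z^2+38160/49. Dividing through by 954/49 gives the monic gcd z^2+40.
Then lcm(f, g) = f·g / gcd(f, g); expanding and making the result monic gives the answer.

-86240-62720z-14116z^2-2248z^3-19z^4+23z^5+7z^6+z^7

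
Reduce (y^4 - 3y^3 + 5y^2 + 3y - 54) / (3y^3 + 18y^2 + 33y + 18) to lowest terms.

Repeated division with remainder:
  y^4 - 3y^3 + 5y^2 + 3y - 54 = ((1/3)y - 3)(3y^3 + 18y^2 + 33y + 18) + (48y^2 + 96y)
  3y^3 + 18y^2 + 33y + 18 = ((1/16)y + 1/4)(48y^2 + 96y) + (9y + 18)
  48y^2 + 96y = ((16/3)y)(9y + 18) + (0)
Last nonzero remainder: 9y + 18. Dividing through by 9 gives the monic gcd y + 2.
Cancel y + 2 from numerator and denominator to get the reduced form.

(y^3 - 5y^2 + 15y - 27)/(3y^2 + 12y + 9)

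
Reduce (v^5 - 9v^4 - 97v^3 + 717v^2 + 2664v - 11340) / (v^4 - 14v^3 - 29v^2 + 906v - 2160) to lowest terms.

Repeated division with remainder:
  v^5 - 9v^4 - 97v^3 + 717v^2 + 2664v - 11340 = (v + 5)(v^4 - 14v^3 - 29v^2 + 906v - 2160) + (2v^3 - 44v^2 + 294v - 540)
  v^4 - 14v^3 - 29v^2 + 906v - 2160 = ((1/2)v + 4)(2v^3 - 44v^2 + 294v - 540) + (0)
Last nonzero remainder: 2v^3 - 44v^2 + 294v - 540. Dividing through by 2 gives the monic gcd v^3 - 22v^2 + 147v - 270.
Cancel v^3 - 22v^2 + 147v - 270 from numerator and denominator to get the reduced form.

(v^2 + 13v + 42)/(v + 8)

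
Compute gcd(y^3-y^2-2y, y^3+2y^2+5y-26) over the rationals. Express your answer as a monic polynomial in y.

y-2

Euclidean algorithm in ℚ[y]:
  y^3-y^2-2y = (y^3+2y^2+5y-26) + (-3y^2-7y+26)
  y^3+2y^2+5y-26 = (-(1/3)y+1/9)(-3y^2-7y+26) + ((130/9)y-260/9)
  -3y^2-7y+26 = (-(27/130)y-9/10)((130/9)y-260/9) + (0)
Last nonzero remainder: (130/9)y-260/9. Dividing through by 130/9 gives the monic gcd y-2.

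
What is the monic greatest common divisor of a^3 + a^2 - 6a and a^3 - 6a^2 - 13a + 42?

a^2 + a - 6

Apply the Euclidean algorithm:
  a^3 + a^2 - 6a = (a^3 - 6a^2 - 13a + 42) + (7a^2 + 7a - 42)
  a^3 - 6a^2 - 13a + 42 = ((1/7)a - 1)(7a^2 + 7a - 42) + (0)
Last nonzero remainder: 7a^2 + 7a - 42. Dividing through by 7 gives the monic gcd a^2 + a - 6.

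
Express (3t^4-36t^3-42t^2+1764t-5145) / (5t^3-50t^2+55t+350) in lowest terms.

(3t^2-147)/(5t+10)

Apply the Euclidean algorithm:
  3t^4-36t^3-42t^2+1764t-5145 = ((3/5)t-6/5)(5t^3-50t^2+55t+350) + (-135t^2+1620t-4725)
  5t^3-50t^2+55t+350 = (-(1/27)t-2/27)(-135t^2+1620t-4725) + (0)
Last nonzero remainder: -135t^2+1620t-4725. Dividing through by -135 gives the monic gcd t^2-12t+35.
Cancel t^2-12t+35 from numerator and denominator to get the reduced form.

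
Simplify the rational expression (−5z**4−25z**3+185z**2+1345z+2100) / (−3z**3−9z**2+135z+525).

(5z**2+35z+60)/(3z+15)

By polynomial division,
  −5z**4−25z**3+185z**2+1345z+2100 = ((5/3)z+10/3)(−3z**3−9z**2+135z+525) + (−10z**2+20z+350)
  −3z**3−9z**2+135z+525 = ((3/10)z+3/2)(−10z**2+20z+350) + (0)
Last nonzero remainder: −10z**2+20z+350. Dividing through by −10 gives the monic gcd z**2−2z−35.
Cancel z**2−2z−35 from numerator and denominator to get the reduced form.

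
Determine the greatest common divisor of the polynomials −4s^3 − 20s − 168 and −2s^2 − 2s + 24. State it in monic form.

1

Repeated division with remainder:
  −4s^3 − 20s − 168 = (2s − 2)(−2s^2 − 2s + 24) + (−72s − 120)
  −2s^2 − 2s + 24 = ((1/36)s − 1/54)(−72s − 120) + (196/9)
  −72s − 120 = (−(162/49)s − 270/49)(196/9) + (0)
The last nonzero remainder is the constant 196/9, so the polynomials are coprime and gcd = 1.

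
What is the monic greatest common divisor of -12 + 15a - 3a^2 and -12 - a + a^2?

-4 + a

Euclidean algorithm in ℚ[a]:
  -3a^2 + 15a - 12 = (-3)(a^2 - a - 12) + (12a - 48)
  a^2 - a - 12 = ((1/12)a + 1/4)(12a - 48) + (0)
Last nonzero remainder: 12a - 48. Dividing through by 12 gives the monic gcd a - 4.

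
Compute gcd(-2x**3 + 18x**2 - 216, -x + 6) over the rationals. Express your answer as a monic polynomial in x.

By polynomial division,
  -2x**3 + 18x**2 - 216 = (2x**2 - 6x - 36)(-x + 6) + (0)
Last nonzero remainder: -x + 6. Dividing through by -1 gives the monic gcd x - 6.

x - 6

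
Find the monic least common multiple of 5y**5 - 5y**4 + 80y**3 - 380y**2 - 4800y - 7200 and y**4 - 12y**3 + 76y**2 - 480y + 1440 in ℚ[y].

y**6 - 7y**5 + 22y**4 - 172y**3 - 504y**2 + 4320y + 8640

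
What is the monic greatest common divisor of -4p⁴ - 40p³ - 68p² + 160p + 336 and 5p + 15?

Euclidean algorithm in ℚ[p]:
  -4p⁴ - 40p³ - 68p² + 160p + 336 = (-(4/5)p³ - (28/5)p² + (16/5)p + 112/5)(5p + 15) + (0)
Last nonzero remainder: 5p + 15. Dividing through by 5 gives the monic gcd p + 3.

p + 3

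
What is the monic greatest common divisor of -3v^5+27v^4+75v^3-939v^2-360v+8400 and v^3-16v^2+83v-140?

Euclidean algorithm in ℚ[v]:
  -3v^5+27v^4+75v^3-939v^2-360v+8400 = (-3v^2-21v-12)(v^3-16v^2+83v-140) + (192v^2-2304v+6720)
  v^3-16v^2+83v-140 = ((1/192)v-1/48)(192v^2-2304v+6720) + (0)
Last nonzero remainder: 192v^2-2304v+6720. Dividing through by 192 gives the monic gcd v^2-12v+35.

v^2-12v+35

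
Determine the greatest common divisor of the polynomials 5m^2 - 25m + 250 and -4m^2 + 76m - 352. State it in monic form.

1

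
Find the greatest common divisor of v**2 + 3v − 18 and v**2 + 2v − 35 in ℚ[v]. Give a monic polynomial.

By polynomial division,
  v**2 + 3v − 18 = (v**2 + 2v − 35) + (v + 17)
  v**2 + 2v − 35 = (v − 15)(v + 17) + (220)
  v + 17 = ((1/220)v + 17/220)(220) + (0)
The last nonzero remainder is the constant 220, so the polynomials are coprime and gcd = 1.

1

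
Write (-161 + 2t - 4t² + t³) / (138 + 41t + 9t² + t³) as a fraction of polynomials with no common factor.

(-7 + t)/(6 + t)

By polynomial division,
  t³ - 4t² + 2t - 161 = (t³ + 9t² + 41t + 138) + (-13t² - 39t - 299)
  t³ + 9t² + 41t + 138 = (-(1/13)t - 6/13)(-13t² - 39t - 299) + (0)
Last nonzero remainder: -13t² - 39t - 299. Dividing through by -13 gives the monic gcd t² + 3t + 23.
Cancel t² + 3t + 23 from numerator and denominator to get the reduced form.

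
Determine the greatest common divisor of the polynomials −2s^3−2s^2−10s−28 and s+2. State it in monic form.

s+2

Apply the Euclidean algorithm:
  −2s^3−2s^2−10s−28 = (−2s^2+2s−14)(s+2) + (0)
The last nonzero remainder s+2 is already monic.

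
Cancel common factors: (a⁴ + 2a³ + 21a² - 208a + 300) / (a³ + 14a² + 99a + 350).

Repeated division with remainder:
  a⁴ + 2a³ + 21a² - 208a + 300 = (a - 12)(a³ + 14a² + 99a + 350) + (90a² + 630a + 4500)
  a³ + 14a² + 99a + 350 = ((1/90)a + 7/90)(90a² + 630a + 4500) + (0)
Last nonzero remainder: 90a² + 630a + 4500. Dividing through by 90 gives the monic gcd a² + 7a + 50.
Cancel a² + 7a + 50 from numerator and denominator to get the reduced form.

(a² - 5a + 6)/(a + 7)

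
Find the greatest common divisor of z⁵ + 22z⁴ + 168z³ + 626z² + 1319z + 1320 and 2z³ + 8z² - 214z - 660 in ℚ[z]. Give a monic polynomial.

Apply the Euclidean algorithm:
  z⁵ + 22z⁴ + 168z³ + 626z² + 1319z + 1320 = ((1/2)z² + 9z + 203/2)(2z³ + 8z² - 214z - 660) + (2070z² + 28980z + 68310)
  2z³ + 8z² - 214z - 660 = ((1/1035)z - 2/207)(2070z² + 28980z + 68310) + (0)
Last nonzero remainder: 2070z² + 28980z + 68310. Dividing through by 2070 gives the monic gcd z² + 14z + 33.

z² + 14z + 33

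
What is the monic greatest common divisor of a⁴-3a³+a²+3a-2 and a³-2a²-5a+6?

Apply the Euclidean algorithm:
  a⁴-3a³+a²+3a-2 = (a-1)(a³-2a²-5a+6) + (4a²-8a+4)
  a³-2a²-5a+6 = ((1/4)a)(4a²-8a+4) + (-6a+6)
  4a²-8a+4 = (-(2/3)a+2/3)(-6a+6) + (0)
Last nonzero remainder: -6a+6. Dividing through by -6 gives the monic gcd a-1.

a-1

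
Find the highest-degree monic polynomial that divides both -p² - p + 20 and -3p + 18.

1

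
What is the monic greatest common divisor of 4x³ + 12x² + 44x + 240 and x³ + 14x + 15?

By polynomial division,
  4x³ + 12x² + 44x + 240 = (4)(x³ + 14x + 15) + (12x² − 12x + 180)
  x³ + 14x + 15 = ((1/12)x + 1/12)(12x² − 12x + 180) + (0)
Last nonzero remainder: 12x² − 12x + 180. Dividing through by 12 gives the monic gcd x² − x + 15.

x² − x + 15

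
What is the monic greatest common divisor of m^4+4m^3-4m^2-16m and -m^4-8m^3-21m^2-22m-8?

m^2+6m+8

By polynomial division,
  m^4+4m^3-4m^2-16m = (-1)(-m^4-8m^3-21m^2-22m-8) + (-4m^3-25m^2-38m-8)
  -m^4-8m^3-21m^2-22m-8 = ((1/4)m+7/16)(-4m^3-25m^2-38m-8) + (-(9/16)m^2-(27/8)m-9/2)
  -4m^3-25m^2-38m-8 = ((64/9)m+16/9)(-(9/16)m^2-(27/8)m-9/2) + (0)
Last nonzero remainder: -(9/16)m^2-(27/8)m-9/2. Dividing through by -9/16 gives the monic gcd m^2+6m+8.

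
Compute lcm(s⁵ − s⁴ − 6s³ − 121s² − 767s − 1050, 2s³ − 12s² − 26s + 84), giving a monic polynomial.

Repeated division with remainder:
  s⁵ − s⁴ − 6s³ − 121s² − 767s − 1050 = ((1/2)s² + (5/2)s + 37/2)(2s³ − 12s² − 26s + 84) + (124s² − 496s − 2604)
  2s³ − 12s² − 26s + 84 = ((1/62)s − 1/31)(124s² − 496s − 2604) + (0)
Last nonzero remainder: 124s² − 496s − 2604. Dividing through by 124 gives the monic gcd s² − 4s − 21.
Then lcm(f, g) = f·g / gcd(f, g); expanding and making the result monic gives the answer.

s⁶ − 3s⁵ − 4s⁴ − 109s³ − 525s² + 484s + 2100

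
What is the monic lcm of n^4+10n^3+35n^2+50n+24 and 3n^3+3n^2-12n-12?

n^5+8n^4+15n^3-20n^2-76n-48

Apply the Euclidean algorithm:
  n^4+10n^3+35n^2+50n+24 = ((1/3)n+3)(3n^3+3n^2-12n-12) + (30n^2+90n+60)
  3n^3+3n^2-12n-12 = ((1/10)n-1/5)(30n^2+90n+60) + (0)
Last nonzero remainder: 30n^2+90n+60. Dividing through by 30 gives the monic gcd n^2+3n+2.
Then lcm(f, g) = f·g / gcd(f, g); expanding and making the result monic gives the answer.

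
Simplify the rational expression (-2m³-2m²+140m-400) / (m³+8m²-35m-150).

Euclidean algorithm in ℚ[m]:
  -2m³-2m²+140m-400 = (-2)(m³+8m²-35m-150) + (14m²+70m-700)
  m³+8m²-35m-150 = ((1/14)m+3/14)(14m²+70m-700) + (0)
Last nonzero remainder: 14m²+70m-700. Dividing through by 14 gives the monic gcd m²+5m-50.
Cancel m²+5m-50 from numerator and denominator to get the reduced form.

(-2m+8)/(m+3)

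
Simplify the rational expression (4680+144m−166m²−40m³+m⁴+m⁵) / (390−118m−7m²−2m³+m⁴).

(−36+m²)/(−3+m)

Euclidean algorithm in ℚ[m]:
  m⁵+m⁴−40m³−166m²+144m+4680 = (m+3)(m⁴−2m³−7m²−118m+390) + (−27m³−27m²+108m+3510)
  m⁴−2m³−7m²−118m+390 = (−(1/27)m+1/9)(−27m³−27m²+108m+3510) + (0)
Last nonzero remainder: −27m³−27m²+108m+3510. Dividing through by −27 gives the monic gcd m³+m²−4m−130.
Cancel m³+m²−4m−130 from numerator and denominator to get the reduced form.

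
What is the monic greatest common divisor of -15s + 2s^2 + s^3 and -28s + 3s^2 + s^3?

By polynomial division,
  s^3 + 2s^2 - 15s = (s^3 + 3s^2 - 28s) + (-s^2 + 13s)
  s^3 + 3s^2 - 28s = (-s - 16)(-s^2 + 13s) + (180s)
  -s^2 + 13s = (-(1/180)s + 13/180)(180s) + (0)
Last nonzero remainder: 180s. Dividing through by 180 gives the monic gcd s.

s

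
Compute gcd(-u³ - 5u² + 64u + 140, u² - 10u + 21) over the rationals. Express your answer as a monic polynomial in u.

Apply the Euclidean algorithm:
  -u³ - 5u² + 64u + 140 = (-u - 15)(u² - 10u + 21) + (-65u + 455)
  u² - 10u + 21 = (-(1/65)u + 3/65)(-65u + 455) + (0)
Last nonzero remainder: -65u + 455. Dividing through by -65 gives the monic gcd u - 7.

u - 7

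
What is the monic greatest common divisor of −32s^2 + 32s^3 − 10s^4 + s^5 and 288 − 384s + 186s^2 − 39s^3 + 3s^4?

−32 + 32s − 10s^2 + s^3

Apply the Euclidean algorithm:
  s^5 − 10s^4 + 32s^3 − 32s^2 = ((1/3)s + 1)(3s^4 − 39s^3 + 186s^2 − 384s + 288) + (9s^3 − 90s^2 + 288s − 288)
  3s^4 − 39s^3 + 186s^2 − 384s + 288 = ((1/3)s − 1)(9s^3 − 90s^2 + 288s − 288) + (0)
Last nonzero remainder: 9s^3 − 90s^2 + 288s − 288. Dividing through by 9 gives the monic gcd s^3 − 10s^2 + 32s − 32.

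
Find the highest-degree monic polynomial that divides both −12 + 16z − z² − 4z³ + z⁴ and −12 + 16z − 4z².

Repeated division with remainder:
  z⁴ − 4z³ − z² + 16z − 12 = (−(1/4)z² + 1)(−4z² + 16z − 12) + (0)
Last nonzero remainder: −4z² + 16z − 12. Dividing through by −4 gives the monic gcd z² − 4z + 3.

3 − 4z + z²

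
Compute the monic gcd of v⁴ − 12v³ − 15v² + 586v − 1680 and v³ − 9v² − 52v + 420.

By polynomial division,
  v⁴ − 12v³ − 15v² + 586v − 1680 = (v − 3)(v³ − 9v² − 52v + 420) + (10v² + 10v − 420)
  v³ − 9v² − 52v + 420 = ((1/10)v − 1)(10v² + 10v − 420) + (0)
Last nonzero remainder: 10v² + 10v − 420. Dividing through by 10 gives the monic gcd v² + v − 42.

v² + v − 42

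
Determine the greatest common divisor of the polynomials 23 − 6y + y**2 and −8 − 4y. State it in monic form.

By polynomial division,
  y**2 − 6y + 23 = (−(1/4)y + 2)(−4y − 8) + (39)
  −4y − 8 = (−(4/39)y − 8/39)(39) + (0)
The last nonzero remainder is the constant 39, so the polynomials are coprime and gcd = 1.

1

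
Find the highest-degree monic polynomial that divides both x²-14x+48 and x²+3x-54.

Euclidean algorithm in ℚ[x]:
  x²-14x+48 = (x²+3x-54) + (-17x+102)
  x²+3x-54 = (-(1/17)x-9/17)(-17x+102) + (0)
Last nonzero remainder: -17x+102. Dividing through by -17 gives the monic gcd x-6.

x-6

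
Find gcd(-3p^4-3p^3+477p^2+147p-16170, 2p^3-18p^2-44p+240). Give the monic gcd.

Euclidean algorithm in ℚ[p]:
  -3p^4-3p^3+477p^2+147p-16170 = (-(3/2)p-15)(2p^3-18p^2-44p+240) + (141p^2-153p-12570)
  2p^3-18p^2-44p+240 = ((2/141)p-248/2209)(141p^2-153p-12570) + ((258720/2209)p-2587200/2209)
  141p^2-153p-12570 = ((103823/86240)p+925571/86240)((258720/2209)p-2587200/2209) + (0)
Last nonzero remainder: (258720/2209)p-2587200/2209. Dividing through by 258720/2209 gives the monic gcd p-10.

p-10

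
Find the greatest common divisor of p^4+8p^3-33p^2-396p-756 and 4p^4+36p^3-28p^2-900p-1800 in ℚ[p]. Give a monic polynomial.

p^2+9p+18

Repeated division with remainder:
  p^4+8p^3-33p^2-396p-756 = (1/4)(4p^4+36p^3-28p^2-900p-1800) + (-p^3-26p^2-171p-306)
  4p^4+36p^3-28p^2-900p-1800 = (-4p+68)(-p^3-26p^2-171p-306) + (1056p^2+9504p+19008)
  -p^3-26p^2-171p-306 = (-(1/1056)p-17/1056)(1056p^2+9504p+19008) + (0)
Last nonzero remainder: 1056p^2+9504p+19008. Dividing through by 1056 gives the monic gcd p^2+9p+18.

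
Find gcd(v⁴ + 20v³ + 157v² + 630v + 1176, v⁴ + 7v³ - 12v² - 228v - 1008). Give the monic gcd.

Repeated division with remainder:
  v⁴ + 20v³ + 157v² + 630v + 1176 = (v⁴ + 7v³ - 12v² - 228v - 1008) + (13v³ + 169v² + 858v + 2184)
  v⁴ + 7v³ - 12v² - 228v - 1008 = ((1/13)v - 6/13)(13v³ + 169v² + 858v + 2184) + (0)
Last nonzero remainder: 13v³ + 169v² + 858v + 2184. Dividing through by 13 gives the monic gcd v³ + 13v² + 66v + 168.

v³ + 13v² + 66v + 168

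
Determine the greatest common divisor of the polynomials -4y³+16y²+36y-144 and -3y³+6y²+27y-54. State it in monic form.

y²-9

Euclidean algorithm in ℚ[y]:
  -4y³+16y²+36y-144 = (4/3)(-3y³+6y²+27y-54) + (8y²-72)
  -3y³+6y²+27y-54 = (-(3/8)y+3/4)(8y²-72) + (0)
Last nonzero remainder: 8y²-72. Dividing through by 8 gives the monic gcd y²-9.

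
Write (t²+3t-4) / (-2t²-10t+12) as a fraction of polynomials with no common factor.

(-t-4)/(2t+12)

Repeated division with remainder:
  t²+3t-4 = (-1/2)(-2t²-10t+12) + (-2t+2)
  -2t²-10t+12 = (t+6)(-2t+2) + (0)
Last nonzero remainder: -2t+2. Dividing through by -2 gives the monic gcd t-1.
Cancel t-1 from numerator and denominator to get the reduced form.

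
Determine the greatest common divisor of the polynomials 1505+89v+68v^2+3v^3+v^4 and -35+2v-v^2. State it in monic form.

35-2v+v^2

Apply the Euclidean algorithm:
  v^4+3v^3+68v^2+89v+1505 = (-v^2-5v-43)(-v^2+2v-35) + (0)
Last nonzero remainder: -v^2+2v-35. Dividing through by -1 gives the monic gcd v^2-2v+35.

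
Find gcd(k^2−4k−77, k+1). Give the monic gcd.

1

Euclidean algorithm in ℚ[k]:
  k^2−4k−77 = (k−5)(k+1) + (−72)
  k+1 = (−(1/72)k−1/72)(−72) + (0)
The last nonzero remainder is the constant −72, so the polynomials are coprime and gcd = 1.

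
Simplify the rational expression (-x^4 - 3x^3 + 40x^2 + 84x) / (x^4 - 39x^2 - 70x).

(-x^2 - x + 42)/(x^2 - 2x - 35)

Repeated division with remainder:
  -x^4 - 3x^3 + 40x^2 + 84x = (-1)(x^4 - 39x^2 - 70x) + (-3x^3 + x^2 + 14x)
  x^4 - 39x^2 - 70x = (-(1/3)x - 1/9)(-3x^3 + x^2 + 14x) + (-(308/9)x^2 - (616/9)x)
  -3x^3 + x^2 + 14x = ((27/308)x - 9/44)(-(308/9)x^2 - (616/9)x) + (0)
Last nonzero remainder: -(308/9)x^2 - (616/9)x. Dividing through by -308/9 gives the monic gcd x^2 + 2x.
Cancel x^2 + 2x from numerator and denominator to get the reduced form.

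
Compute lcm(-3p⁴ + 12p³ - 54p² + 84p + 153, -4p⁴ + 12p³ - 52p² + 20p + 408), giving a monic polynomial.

By polynomial division,
  -3p⁴ + 12p³ - 54p² + 84p + 153 = (3/4)(-4p⁴ + 12p³ - 52p² + 20p + 408) + (3p³ - 15p² + 69p - 153)
  -4p⁴ + 12p³ - 52p² + 20p + 408 = (-(4/3)p - 8/3)(3p³ - 15p² + 69p - 153) + (0)
Last nonzero remainder: 3p³ - 15p² + 69p - 153. Dividing through by 3 gives the monic gcd p³ - 5p² + 23p - 51.
Then lcm(f, g) = f·g / gcd(f, g); expanding and making the result monic gives the answer.

p⁵ - 2p⁴ + 10p³ + 8p² - 107p - 102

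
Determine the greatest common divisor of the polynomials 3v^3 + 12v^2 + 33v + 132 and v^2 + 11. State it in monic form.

v^2 + 11

By polynomial division,
  3v^3 + 12v^2 + 33v + 132 = (3v + 12)(v^2 + 11) + (0)
The last nonzero remainder v^2 + 11 is already monic.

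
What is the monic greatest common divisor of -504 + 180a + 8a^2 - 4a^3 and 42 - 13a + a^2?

By polynomial division,
  -4a^3 + 8a^2 + 180a - 504 = (-4a - 44)(a^2 - 13a + 42) + (-224a + 1344)
  a^2 - 13a + 42 = (-(1/224)a + 1/32)(-224a + 1344) + (0)
Last nonzero remainder: -224a + 1344. Dividing through by -224 gives the monic gcd a - 6.

-6 + a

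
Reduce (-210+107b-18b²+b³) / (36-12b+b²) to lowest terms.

(35-12b+b²)/(-6+b)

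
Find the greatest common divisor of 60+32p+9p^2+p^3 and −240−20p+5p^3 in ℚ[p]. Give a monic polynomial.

12+4p+p^2

Euclidean algorithm in ℚ[p]:
  p^3+9p^2+32p+60 = (1/5)(5p^3−20p−240) + (9p^2+36p+108)
  5p^3−20p−240 = ((5/9)p−20/9)(9p^2+36p+108) + (0)
Last nonzero remainder: 9p^2+36p+108. Dividing through by 9 gives the monic gcd p^2+4p+12.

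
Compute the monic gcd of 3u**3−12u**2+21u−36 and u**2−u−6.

u−3

Euclidean algorithm in ℚ[u]:
  3u**3−12u**2+21u−36 = (3u−9)(u**2−u−6) + (30u−90)
  u**2−u−6 = ((1/30)u+1/15)(30u−90) + (0)
Last nonzero remainder: 30u−90. Dividing through by 30 gives the monic gcd u−3.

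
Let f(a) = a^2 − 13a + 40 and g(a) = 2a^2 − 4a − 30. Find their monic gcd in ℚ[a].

a − 5

Apply the Euclidean algorithm:
  a^2 − 13a + 40 = (1/2)(2a^2 − 4a − 30) + (−11a + 55)
  2a^2 − 4a − 30 = (−(2/11)a − 6/11)(−11a + 55) + (0)
Last nonzero remainder: −11a + 55. Dividing through by −11 gives the monic gcd a − 5.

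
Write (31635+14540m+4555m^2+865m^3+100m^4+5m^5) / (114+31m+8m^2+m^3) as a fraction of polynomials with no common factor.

(1665+590m+90m^2+5m^3)/(6+m)

Euclidean algorithm in ℚ[m]:
  5m^5+100m^4+865m^3+4555m^2+14540m+31635 = (5m^2+60m+230)(m^3+8m^2+31m+114) + (285m^2+570m+5415)
  m^3+8m^2+31m+114 = ((1/285)m+2/95)(285m^2+570m+5415) + (0)
Last nonzero remainder: 285m^2+570m+5415. Dividing through by 285 gives the monic gcd m^2+2m+19.
Cancel m^2+2m+19 from numerator and denominator to get the reduced form.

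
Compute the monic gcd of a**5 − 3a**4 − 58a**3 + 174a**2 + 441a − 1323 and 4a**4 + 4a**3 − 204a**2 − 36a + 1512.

Euclidean algorithm in ℚ[a]:
  a**5 − 3a**4 − 58a**3 + 174a**2 + 441a − 1323 = ((1/4)a − 1)(4a**4 + 4a**3 − 204a**2 − 36a + 1512) + (−3a**3 − 21a**2 + 27a + 189)
  4a**4 + 4a**3 − 204a**2 − 36a + 1512 = (−(4/3)a + 8)(−3a**3 − 21a**2 + 27a + 189) + (0)
Last nonzero remainder: −3a**3 − 21a**2 + 27a + 189. Dividing through by −3 gives the monic gcd a**3 + 7a**2 − 9a − 63.

a**3 + 7a**2 − 9a − 63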